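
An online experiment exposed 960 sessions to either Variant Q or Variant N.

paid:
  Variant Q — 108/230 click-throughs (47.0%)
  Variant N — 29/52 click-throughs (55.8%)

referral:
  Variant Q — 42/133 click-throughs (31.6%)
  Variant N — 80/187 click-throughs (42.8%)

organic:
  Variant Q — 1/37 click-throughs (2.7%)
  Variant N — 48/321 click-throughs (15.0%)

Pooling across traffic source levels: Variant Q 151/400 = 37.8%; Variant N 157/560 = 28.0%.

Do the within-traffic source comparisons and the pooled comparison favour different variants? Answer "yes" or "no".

Within each traffic source level (paid 47.0% vs 55.8%; referral 31.6% vs 42.8%; organic 2.7% vs 15.0%), Variant N has the higher rate every time. Pooled: 37.8% vs 28.0% — Variant Q has the higher rate overall. The two comparisons disagree.

yes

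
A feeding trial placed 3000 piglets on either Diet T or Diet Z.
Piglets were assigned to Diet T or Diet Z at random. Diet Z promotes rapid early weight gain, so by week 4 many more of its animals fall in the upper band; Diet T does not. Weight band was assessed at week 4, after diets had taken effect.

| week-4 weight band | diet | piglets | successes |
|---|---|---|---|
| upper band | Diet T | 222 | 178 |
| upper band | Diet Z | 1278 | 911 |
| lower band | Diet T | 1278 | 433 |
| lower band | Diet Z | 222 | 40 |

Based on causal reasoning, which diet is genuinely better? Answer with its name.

Diet Z

Week-4 weight band is downstream of the diet. One should not condition on a consequence of treatment, so the overall rates are the right comparison.
Pooled: Diet T 40.7% vs Diet Z 63.4%; Diet Z is higher overall.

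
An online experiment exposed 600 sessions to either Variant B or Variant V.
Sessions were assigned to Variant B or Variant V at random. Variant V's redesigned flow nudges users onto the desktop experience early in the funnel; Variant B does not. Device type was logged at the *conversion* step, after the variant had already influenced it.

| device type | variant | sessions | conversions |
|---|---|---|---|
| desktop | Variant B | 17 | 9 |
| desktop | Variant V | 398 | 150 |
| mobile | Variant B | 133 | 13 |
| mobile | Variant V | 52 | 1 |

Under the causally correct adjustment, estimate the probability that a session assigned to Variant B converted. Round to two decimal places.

0.15

The distribution of device type is itself part of what the variant does — it is an intermediate outcome. Holding it fixed would remove that part of the effect; the total effect is the pooled difference.
So P(outcome | do(Variant B)) is just the pooled rate for Variant B: 22/150 = 0.147.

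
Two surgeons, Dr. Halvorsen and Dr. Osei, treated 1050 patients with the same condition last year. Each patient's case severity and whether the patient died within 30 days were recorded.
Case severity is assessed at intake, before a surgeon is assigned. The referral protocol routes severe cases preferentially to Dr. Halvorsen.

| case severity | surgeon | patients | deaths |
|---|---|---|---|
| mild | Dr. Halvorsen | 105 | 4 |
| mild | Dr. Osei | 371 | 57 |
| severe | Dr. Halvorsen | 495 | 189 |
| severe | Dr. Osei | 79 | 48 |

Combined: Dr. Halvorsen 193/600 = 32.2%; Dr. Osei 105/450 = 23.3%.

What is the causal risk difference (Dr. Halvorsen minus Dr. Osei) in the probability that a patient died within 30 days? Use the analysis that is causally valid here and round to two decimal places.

-0.18

Since case severity is a pre-existing factor (not a product of the surgeon) and it affects the outcome on its own, it is a confounder. The stratified rates, not the pooled rate, identify the causal effect.
Adjusting over the population distribution of case severity: 0.453·(0.038−0.154) + 0.547·(0.382−0.608) = -0.176.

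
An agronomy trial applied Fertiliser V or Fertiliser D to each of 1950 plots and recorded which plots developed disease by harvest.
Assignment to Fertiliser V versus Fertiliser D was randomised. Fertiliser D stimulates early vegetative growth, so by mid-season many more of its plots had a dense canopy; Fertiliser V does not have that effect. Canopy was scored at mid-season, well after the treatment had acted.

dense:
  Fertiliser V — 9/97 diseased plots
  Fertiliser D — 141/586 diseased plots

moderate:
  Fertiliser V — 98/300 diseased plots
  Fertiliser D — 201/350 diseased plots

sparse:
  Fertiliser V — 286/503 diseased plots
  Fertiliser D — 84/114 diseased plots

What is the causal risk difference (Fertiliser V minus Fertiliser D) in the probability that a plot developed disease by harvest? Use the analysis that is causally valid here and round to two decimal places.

+0.03

Because the fertiliser influences mid-season canopy, mid-season canopy is a post-treatment mediator, not a confounder. Stratifying on it would bias the estimate; the causal effect is the crude pooled difference.
The causal difference is the pooled difference: 0.437 − 0.406 = +0.031.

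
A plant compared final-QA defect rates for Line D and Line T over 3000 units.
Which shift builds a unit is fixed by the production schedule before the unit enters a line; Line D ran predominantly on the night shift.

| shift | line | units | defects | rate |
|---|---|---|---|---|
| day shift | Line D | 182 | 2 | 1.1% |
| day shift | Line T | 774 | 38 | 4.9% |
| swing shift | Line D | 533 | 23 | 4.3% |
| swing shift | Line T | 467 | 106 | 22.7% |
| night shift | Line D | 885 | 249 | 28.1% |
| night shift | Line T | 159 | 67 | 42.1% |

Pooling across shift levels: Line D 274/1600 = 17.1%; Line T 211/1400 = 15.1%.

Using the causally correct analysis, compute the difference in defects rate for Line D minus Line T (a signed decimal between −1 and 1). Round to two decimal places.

Shift differs across lines for reasons unrelated to any effect of the line itself, and it separately predicts the outcome — a classic confounder. We must compare within shift levels.
Adjusting over the population distribution of shift: 0.319·(0.011−0.049) + 0.333·(0.043−0.227) + 0.348·(0.281−0.421) = -0.122.

-0.12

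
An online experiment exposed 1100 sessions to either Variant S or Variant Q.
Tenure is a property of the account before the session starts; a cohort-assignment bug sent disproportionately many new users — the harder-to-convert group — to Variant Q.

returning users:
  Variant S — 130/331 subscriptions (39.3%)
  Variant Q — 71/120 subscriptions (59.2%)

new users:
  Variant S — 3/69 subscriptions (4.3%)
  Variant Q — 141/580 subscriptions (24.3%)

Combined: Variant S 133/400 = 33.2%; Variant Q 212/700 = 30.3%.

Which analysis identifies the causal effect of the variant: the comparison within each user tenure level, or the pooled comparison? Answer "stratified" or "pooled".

stratified

Since user tenure is a pre-existing factor (not a product of the variant) and it affects the outcome on its own, it is a confounder. The stratified rates, not the pooled rate, identify the causal effect.
Within each level — returning users: 39.3% vs 59.2%; new users: 4.3% vs 24.3% — Variant Q is higher every time.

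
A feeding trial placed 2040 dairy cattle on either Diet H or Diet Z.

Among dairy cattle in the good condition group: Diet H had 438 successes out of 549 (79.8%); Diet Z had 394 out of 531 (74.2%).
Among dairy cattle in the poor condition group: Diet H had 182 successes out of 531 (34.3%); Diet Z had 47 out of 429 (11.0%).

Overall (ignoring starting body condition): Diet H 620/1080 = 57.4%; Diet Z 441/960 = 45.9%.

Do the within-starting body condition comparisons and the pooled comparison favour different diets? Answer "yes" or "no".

no

Within each starting body condition level (good condition 79.8% vs 74.2%; poor condition 34.3% vs 11.0%), Diet H has the higher rate every time. Pooled: 57.4% vs 45.9% — Diet H has the higher rate overall. They agree.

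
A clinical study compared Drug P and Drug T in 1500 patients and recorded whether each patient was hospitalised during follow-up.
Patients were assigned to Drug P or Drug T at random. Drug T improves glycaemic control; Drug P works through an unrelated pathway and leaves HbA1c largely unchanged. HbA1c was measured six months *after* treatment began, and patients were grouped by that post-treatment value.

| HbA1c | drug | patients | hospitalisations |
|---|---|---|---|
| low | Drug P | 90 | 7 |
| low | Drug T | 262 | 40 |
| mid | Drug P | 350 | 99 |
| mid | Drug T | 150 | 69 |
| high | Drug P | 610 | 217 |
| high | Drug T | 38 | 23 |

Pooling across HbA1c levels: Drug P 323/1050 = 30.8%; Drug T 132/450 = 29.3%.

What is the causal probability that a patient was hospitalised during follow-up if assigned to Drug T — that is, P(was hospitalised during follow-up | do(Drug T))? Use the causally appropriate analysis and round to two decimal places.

HbA1c is downstream of the drug. One should not condition on a consequence of treatment, so the overall rates are the right comparison.
So P(outcome | do(Drug T)) is just the pooled rate for Drug T: 132/450 = 0.293.

0.29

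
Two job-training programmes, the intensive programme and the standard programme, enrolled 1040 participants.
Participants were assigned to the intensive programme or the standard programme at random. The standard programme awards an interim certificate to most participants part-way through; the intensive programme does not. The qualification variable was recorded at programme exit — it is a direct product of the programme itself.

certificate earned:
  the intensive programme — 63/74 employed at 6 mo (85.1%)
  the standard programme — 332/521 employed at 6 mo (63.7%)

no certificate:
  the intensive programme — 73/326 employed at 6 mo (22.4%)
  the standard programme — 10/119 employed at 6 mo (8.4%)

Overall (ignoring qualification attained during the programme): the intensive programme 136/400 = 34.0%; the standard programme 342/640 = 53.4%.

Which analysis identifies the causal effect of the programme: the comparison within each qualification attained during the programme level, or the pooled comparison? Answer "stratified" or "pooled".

pooled

The distribution of qualification attained during the programme is itself part of what the programme does — it is an intermediate outcome. Holding it fixed would remove that part of the effect; the total effect is the pooled difference.
Pooled: the intensive programme 34.0% vs the standard programme 53.4%; the standard programme is higher overall.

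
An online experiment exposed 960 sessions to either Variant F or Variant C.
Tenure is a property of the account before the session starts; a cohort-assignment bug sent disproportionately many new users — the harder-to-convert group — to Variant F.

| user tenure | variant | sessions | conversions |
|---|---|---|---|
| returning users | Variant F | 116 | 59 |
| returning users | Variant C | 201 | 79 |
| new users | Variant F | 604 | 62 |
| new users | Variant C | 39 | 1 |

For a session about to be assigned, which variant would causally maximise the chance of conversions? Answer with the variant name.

Variant F

Variant F is higher inside every user tenure stratum but Variant C is higher in aggregate. Whether to stratify depends on how user tenure relates to the variant.
Here user tenure is a common cause — it drives both which variant a case falls under and the outcome. The crude comparison mixes populations; the stratum-specific rates are the causally relevant ones.
Within each level — returning users: 50.9% vs 39.3%; new users: 10.3% vs 2.6% — Variant F is higher every time.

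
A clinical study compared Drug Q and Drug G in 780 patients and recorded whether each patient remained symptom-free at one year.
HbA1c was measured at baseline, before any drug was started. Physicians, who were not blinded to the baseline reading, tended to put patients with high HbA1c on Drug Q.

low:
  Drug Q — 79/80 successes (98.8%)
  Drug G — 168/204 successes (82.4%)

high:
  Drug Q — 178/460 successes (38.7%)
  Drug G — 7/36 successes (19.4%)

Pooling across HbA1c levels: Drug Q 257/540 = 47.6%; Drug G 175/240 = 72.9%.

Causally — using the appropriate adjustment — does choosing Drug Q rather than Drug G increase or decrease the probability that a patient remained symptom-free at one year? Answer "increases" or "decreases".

increases

Drug Q is higher inside every HbA1c stratum but Drug G is higher in aggregate. Whether to stratify depends on how HbA1c relates to the drug.
HbA1c satisfies the back-door criterion: it is not a descendant of the drug, and it blocks the spurious path from drug to outcome. Adjusting for it (i.e., using the within-HbA1c rates) gives the causal effect.
Within each level — low: 98.8% vs 82.4%; high: 38.7% vs 19.4% — Drug Q is higher every time.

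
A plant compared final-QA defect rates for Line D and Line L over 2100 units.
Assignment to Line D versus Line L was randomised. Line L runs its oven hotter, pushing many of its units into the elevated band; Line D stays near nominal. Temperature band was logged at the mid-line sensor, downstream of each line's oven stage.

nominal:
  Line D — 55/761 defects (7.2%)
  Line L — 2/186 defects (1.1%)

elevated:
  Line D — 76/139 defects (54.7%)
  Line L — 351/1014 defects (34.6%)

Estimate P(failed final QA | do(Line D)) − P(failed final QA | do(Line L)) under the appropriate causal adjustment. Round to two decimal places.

The in-process temperature band-specific comparison favours Line L throughout, but the pooled figures favour Line D. The question is whether to condition on in-process temperature band.
In-process temperature band lies on the pathway line → in-process temperature band → outcome, so adjusting for it blocks the indirect effect. For the total causal effect of line, use the unadjusted pooled rates.
The causal difference is the pooled difference: 0.146 − 0.294 = -0.149.

-0.15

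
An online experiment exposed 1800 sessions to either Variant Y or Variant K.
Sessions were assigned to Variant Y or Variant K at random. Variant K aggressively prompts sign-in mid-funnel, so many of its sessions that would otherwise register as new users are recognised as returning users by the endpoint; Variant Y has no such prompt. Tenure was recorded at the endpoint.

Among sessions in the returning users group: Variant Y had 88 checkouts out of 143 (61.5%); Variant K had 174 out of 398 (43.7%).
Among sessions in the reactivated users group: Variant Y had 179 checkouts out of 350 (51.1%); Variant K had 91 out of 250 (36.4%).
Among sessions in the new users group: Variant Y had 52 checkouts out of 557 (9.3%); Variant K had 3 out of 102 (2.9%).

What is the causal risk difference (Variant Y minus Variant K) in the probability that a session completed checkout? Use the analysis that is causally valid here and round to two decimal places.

User tenure here is a post-treatment variable shaped by the variant; conditioning on it would introduce bias rather than remove it. The overall comparison is the causal one.
The causal difference is the pooled difference: 0.304 − 0.357 = -0.054.

-0.05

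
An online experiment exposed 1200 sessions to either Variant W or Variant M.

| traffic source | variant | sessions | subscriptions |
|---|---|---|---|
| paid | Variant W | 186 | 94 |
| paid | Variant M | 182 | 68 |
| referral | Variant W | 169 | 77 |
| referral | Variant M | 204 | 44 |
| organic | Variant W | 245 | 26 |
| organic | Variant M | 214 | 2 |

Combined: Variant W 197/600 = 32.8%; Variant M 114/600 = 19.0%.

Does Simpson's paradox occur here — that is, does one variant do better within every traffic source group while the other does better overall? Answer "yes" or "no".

Within each traffic source level (paid 50.5% vs 37.4%; referral 45.6% vs 21.6%; organic 10.6% vs 0.9%), Variant W has the higher rate every time. Pooled: 32.8% vs 19.0% — Variant W has the higher rate overall. They agree.

no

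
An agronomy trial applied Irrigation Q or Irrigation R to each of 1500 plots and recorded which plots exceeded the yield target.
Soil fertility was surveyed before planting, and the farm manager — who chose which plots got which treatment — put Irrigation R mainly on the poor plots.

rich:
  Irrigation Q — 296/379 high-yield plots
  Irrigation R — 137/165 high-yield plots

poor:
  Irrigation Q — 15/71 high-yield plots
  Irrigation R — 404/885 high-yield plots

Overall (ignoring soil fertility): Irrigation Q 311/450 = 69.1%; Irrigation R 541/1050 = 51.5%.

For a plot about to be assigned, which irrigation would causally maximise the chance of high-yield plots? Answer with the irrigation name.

Here soil fertility is a common cause — it drives both which irrigation a case falls under and the outcome. The crude comparison mixes populations; the stratum-specific rates are the causally relevant ones.
Within each level — rich: 78.1% vs 83.0%; poor: 21.1% vs 45.6% — Irrigation R is higher every time.

Irrigation R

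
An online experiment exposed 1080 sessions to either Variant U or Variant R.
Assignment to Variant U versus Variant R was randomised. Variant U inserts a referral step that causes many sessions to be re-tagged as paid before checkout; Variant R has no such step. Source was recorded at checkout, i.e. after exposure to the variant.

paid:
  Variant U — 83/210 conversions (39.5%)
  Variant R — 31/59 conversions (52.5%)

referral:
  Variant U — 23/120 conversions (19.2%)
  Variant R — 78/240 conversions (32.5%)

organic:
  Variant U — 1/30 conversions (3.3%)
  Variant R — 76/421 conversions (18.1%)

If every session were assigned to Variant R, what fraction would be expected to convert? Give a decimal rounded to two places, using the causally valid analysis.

Because the variant influences traffic source, traffic source is a post-treatment mediator, not a confounder. Stratifying on it would bias the estimate; the causal effect is the crude pooled difference.
So P(outcome | do(Variant R)) is just the pooled rate for Variant R: 185/720 = 0.257.

0.26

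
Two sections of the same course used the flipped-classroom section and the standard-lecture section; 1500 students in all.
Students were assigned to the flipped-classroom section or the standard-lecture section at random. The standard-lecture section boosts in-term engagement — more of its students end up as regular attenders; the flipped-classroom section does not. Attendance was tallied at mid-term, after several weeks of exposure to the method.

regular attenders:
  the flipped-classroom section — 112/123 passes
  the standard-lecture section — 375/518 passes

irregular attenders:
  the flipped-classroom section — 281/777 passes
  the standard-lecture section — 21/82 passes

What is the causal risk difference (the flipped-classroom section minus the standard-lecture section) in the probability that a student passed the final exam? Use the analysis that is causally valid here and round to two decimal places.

-0.22

Mid-term attendance here is a post-treatment variable shaped by the teaching method; conditioning on it would introduce bias rather than remove it. The overall comparison is the causal one.
The causal difference is the pooled difference: 0.437 − 0.660 = -0.223.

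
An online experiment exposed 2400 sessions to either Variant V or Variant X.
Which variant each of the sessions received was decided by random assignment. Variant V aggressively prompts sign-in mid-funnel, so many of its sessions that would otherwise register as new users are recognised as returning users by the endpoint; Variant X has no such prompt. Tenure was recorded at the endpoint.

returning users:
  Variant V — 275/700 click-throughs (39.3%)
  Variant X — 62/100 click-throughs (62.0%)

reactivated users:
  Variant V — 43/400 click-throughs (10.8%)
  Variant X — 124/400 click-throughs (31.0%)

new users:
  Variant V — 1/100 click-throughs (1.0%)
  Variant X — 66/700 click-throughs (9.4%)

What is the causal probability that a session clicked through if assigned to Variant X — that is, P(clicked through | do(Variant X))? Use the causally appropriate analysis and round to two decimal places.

Because the variant influences user tenure, user tenure is a post-treatment mediator, not a confounder. Stratifying on it would bias the estimate; the causal effect is the crude pooled difference.
So P(outcome | do(Variant X)) is just the pooled rate for Variant X: 252/1200 = 0.210.

0.21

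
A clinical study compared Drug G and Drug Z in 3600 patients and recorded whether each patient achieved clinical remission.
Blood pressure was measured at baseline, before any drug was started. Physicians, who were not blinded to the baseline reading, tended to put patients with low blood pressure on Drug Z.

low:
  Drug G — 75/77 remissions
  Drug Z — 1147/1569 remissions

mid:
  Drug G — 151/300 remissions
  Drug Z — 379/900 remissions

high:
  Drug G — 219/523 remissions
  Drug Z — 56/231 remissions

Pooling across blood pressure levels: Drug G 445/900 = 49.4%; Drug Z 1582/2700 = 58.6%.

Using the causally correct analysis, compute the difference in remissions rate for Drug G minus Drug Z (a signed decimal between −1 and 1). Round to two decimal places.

+0.18

Blood pressure differs across drugs for reasons unrelated to any effect of the drug itself, and it separately predicts the outcome — a classic confounder. We must compare within blood pressure levels.
Adjusting over the population distribution of blood pressure: 0.457·(0.974−0.731) + 0.333·(0.503−0.421) + 0.209·(0.419−0.242) = +0.175.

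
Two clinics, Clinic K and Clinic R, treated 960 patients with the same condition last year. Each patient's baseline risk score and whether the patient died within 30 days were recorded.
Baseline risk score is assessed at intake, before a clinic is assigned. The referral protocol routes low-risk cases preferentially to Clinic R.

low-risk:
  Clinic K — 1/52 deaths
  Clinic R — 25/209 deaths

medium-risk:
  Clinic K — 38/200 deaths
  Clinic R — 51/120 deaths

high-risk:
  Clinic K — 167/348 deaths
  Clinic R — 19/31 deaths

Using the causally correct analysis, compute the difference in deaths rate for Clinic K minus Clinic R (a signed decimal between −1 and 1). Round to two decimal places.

-0.16

Baseline risk score satisfies the back-door criterion: it is not a descendant of the clinic, and it blocks the spurious path from clinic to outcome. Adjusting for it (i.e., using the within-baseline risk score rates) gives the causal effect.
Adjusting over the population distribution of baseline risk score: 0.272·(0.019−0.120) + 0.333·(0.190−0.425) + 0.395·(0.480−0.613) = -0.158.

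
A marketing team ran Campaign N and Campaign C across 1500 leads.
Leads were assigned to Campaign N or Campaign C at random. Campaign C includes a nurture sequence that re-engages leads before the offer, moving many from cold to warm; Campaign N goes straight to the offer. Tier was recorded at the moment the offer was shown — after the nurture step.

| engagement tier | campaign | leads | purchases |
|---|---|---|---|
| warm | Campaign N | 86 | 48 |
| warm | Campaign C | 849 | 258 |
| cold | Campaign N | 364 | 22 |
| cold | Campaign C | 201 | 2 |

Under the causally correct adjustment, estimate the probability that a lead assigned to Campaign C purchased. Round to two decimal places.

The engagement tier-specific comparison favours Campaign N throughout, but the pooled figures favour Campaign C. The question is whether to condition on engagement tier.
Stratifying would compare campaigns among leads the campaigns themselves sorted into engagement tier groups — a form of selection on an intermediate. The unconditioned pooled rates give the total causal effect.
So P(outcome | do(Campaign C)) is just the pooled rate for Campaign C: 260/1050 = 0.248.

0.25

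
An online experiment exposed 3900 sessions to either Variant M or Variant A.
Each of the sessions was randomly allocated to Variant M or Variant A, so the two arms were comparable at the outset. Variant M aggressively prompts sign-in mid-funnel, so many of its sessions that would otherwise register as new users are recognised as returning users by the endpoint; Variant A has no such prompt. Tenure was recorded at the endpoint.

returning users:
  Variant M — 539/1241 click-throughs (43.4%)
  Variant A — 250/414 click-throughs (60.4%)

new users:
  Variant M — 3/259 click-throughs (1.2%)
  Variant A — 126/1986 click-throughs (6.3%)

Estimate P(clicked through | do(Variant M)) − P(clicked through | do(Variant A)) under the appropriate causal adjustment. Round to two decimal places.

+0.20

Stratifying would compare variants among sessions the variants themselves sorted into user tenure groups — a form of selection on an intermediate. The unconditioned pooled rates give the total causal effect.
The causal difference is the pooled difference: 0.361 − 0.157 = +0.205.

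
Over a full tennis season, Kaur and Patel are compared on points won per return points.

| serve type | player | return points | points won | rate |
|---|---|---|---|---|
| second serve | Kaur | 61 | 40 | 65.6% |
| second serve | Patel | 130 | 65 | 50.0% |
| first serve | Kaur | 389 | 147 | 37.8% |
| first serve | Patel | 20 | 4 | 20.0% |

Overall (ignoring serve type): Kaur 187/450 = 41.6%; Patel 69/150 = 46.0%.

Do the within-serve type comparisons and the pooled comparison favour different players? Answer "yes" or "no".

yes

Within each serve type level (second serve 65.6% vs 50.0%; first serve 37.8% vs 20.0%), Kaur has the higher rate every time. Pooled: 41.6% vs 46.0% — Patel has the higher rate overall. The two comparisons disagree.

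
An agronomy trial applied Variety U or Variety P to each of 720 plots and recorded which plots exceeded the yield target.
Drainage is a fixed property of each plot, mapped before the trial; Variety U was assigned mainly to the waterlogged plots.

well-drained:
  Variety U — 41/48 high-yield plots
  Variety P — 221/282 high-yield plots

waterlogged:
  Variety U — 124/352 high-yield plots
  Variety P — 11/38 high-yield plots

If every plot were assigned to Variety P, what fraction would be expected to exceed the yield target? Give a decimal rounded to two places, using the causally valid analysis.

Field drainage differs across varietys for reasons unrelated to any effect of the variety itself, and it separately predicts the outcome — a classic confounder. We must compare within field drainage levels.
Standardising Variety P to the population field drainage mix: 0.458·221/282 + 0.542·11/38 = 0.516.

0.52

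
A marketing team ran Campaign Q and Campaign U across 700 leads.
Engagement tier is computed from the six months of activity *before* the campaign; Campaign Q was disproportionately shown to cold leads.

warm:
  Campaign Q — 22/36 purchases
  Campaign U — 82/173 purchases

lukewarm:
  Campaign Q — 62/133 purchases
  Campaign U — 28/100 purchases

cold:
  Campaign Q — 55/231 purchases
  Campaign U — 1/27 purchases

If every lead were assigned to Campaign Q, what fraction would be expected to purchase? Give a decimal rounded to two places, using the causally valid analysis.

The stratified and pooled comparisons disagree (Campaign Q wins within each engagement tier; Campaign U wins overall), so the answer turns on the causal role of engagement tier.
Since engagement tier is a pre-existing factor (not a product of the campaign) and it affects the outcome on its own, it is a confounder. The stratified rates, not the pooled rate, identify the causal effect.
Standardising Campaign Q to the population engagement tier mix: 0.299·22/36 + 0.333·62/133 + 0.369·55/231 = 0.425.

0.43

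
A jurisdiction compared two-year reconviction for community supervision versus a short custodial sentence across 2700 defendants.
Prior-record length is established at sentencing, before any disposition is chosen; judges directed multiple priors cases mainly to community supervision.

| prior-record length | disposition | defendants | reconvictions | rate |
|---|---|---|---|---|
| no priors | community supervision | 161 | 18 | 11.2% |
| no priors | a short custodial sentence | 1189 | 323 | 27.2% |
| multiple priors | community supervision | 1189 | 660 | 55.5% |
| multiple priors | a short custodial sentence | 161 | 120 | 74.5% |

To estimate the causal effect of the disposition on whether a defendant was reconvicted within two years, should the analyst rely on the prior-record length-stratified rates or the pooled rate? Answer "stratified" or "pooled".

community supervision is lower inside every prior-record length stratum but a short custodial sentence is lower in aggregate. Whether to stratify depends on how prior-record length relates to the disposition.
Here prior-record length is a common cause — it drives both which disposition a case falls under and the outcome. The crude comparison mixes populations; the stratum-specific rates are the causally relevant ones.
Within each level — no priors: 11.2% vs 27.2%; multiple priors: 55.5% vs 74.5% — community supervision is lower every time.

stratified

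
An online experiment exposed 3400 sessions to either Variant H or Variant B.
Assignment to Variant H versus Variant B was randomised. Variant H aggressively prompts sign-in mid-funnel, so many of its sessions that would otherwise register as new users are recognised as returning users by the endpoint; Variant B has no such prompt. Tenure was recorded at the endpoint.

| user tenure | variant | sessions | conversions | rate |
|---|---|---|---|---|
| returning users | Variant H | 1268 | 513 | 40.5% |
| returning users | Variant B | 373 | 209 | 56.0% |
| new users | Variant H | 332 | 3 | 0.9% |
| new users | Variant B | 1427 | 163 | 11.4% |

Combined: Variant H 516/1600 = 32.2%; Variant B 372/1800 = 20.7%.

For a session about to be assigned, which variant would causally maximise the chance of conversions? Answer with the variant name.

User tenure lies on the pathway variant → user tenure → outcome, so adjusting for it blocks the indirect effect. For the total causal effect of variant, use the unadjusted pooled rates.
Pooled: Variant H 32.2% vs Variant B 20.7%; Variant H is higher overall.

Variant H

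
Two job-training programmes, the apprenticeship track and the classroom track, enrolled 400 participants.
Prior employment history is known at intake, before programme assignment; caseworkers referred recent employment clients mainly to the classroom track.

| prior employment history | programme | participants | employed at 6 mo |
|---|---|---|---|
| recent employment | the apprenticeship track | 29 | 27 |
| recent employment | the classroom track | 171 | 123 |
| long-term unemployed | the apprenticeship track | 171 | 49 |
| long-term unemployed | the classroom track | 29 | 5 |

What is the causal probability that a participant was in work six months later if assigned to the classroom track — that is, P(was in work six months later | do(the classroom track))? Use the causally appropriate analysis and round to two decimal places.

The prior employment history-specific comparison favours the apprenticeship track throughout, but the pooled figures favour the classroom track. The question is whether to condition on prior employment history.
Prior employment history satisfies the back-door criterion: it is not a descendant of the programme, and it blocks the spurious path from programme to outcome. Adjusting for it (i.e., using the within-prior employment history rates) gives the causal effect.
Standardising the classroom track to the population prior employment history mix: 0.500·123/171 + 0.500·5/29 = 0.446.

0.45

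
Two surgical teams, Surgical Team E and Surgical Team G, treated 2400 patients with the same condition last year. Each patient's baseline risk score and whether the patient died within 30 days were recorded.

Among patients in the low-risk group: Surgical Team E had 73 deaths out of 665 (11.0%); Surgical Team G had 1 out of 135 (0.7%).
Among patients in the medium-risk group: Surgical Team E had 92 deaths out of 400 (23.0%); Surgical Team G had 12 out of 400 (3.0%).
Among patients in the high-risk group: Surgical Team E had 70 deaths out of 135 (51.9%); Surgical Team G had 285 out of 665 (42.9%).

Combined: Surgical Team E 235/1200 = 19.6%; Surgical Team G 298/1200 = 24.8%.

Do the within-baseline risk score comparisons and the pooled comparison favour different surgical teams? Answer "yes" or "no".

yes

Within each baseline risk score level (low-risk 11.0% vs 0.7%; medium-risk 23.0% vs 3.0%; high-risk 51.9% vs 42.9%), Surgical Team G has the lower rate every time. Pooled: 19.6% vs 24.8% — Surgical Team E has the lower rate overall. The two comparisons disagree.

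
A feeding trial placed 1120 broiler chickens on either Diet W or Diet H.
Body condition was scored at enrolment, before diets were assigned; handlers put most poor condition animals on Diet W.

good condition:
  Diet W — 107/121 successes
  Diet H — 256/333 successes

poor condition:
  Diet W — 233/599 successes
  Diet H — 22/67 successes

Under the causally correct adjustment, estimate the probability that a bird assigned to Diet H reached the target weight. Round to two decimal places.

0.51

The stratified and pooled comparisons disagree (Diet W wins within each starting body condition; Diet H wins overall), so the answer turns on the causal role of starting body condition.
Starting body condition differs across diets for reasons unrelated to any effect of the diet itself, and it separately predicts the outcome — a classic confounder. We must compare within starting body condition levels.
Standardising Diet H to the population starting body condition mix: 0.405·256/333 + 0.595·22/67 = 0.507.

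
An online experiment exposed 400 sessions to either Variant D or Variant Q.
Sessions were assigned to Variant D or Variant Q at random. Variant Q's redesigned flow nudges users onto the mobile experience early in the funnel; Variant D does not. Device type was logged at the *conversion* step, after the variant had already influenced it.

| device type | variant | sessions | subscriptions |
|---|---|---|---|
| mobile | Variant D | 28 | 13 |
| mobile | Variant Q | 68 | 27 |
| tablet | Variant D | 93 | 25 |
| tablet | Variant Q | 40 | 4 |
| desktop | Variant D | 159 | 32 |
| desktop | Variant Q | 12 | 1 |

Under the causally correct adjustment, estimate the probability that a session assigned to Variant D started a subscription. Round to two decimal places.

Device type here is a post-treatment variable shaped by the variant; conditioning on it would introduce bias rather than remove it. The overall comparison is the causal one.
So P(outcome | do(Variant D)) is just the pooled rate for Variant D: 70/280 = 0.250.

0.25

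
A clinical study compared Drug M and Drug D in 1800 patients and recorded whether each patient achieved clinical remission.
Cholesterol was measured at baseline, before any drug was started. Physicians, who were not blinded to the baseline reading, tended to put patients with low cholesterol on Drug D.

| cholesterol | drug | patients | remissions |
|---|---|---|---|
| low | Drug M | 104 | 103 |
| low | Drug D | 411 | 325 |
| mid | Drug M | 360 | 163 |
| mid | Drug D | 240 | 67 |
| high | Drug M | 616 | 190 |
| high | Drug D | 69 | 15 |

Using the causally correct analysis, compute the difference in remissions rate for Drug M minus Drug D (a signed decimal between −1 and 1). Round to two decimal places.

+0.15

Cholesterol differs across drugs for reasons unrelated to any effect of the drug itself, and it separately predicts the outcome — a classic confounder. We must compare within cholesterol levels.
Adjusting over the population distribution of cholesterol: 0.286·(0.990−0.791) + 0.333·(0.453−0.279) + 0.381·(0.308−0.217) = +0.150.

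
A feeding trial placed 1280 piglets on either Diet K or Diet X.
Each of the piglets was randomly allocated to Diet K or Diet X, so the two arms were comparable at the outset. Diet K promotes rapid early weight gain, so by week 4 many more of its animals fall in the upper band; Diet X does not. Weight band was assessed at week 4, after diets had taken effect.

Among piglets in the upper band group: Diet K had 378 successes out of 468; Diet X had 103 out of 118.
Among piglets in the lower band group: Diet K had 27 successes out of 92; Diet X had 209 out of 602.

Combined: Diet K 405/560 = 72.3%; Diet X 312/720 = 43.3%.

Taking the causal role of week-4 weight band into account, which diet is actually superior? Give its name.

Diet K

Week-4 weight band lies on the pathway diet → week-4 weight band → outcome, so adjusting for it blocks the indirect effect. For the total causal effect of diet, use the unadjusted pooled rates.
Pooled: Diet K 72.3% vs Diet X 43.3%; Diet K is higher overall.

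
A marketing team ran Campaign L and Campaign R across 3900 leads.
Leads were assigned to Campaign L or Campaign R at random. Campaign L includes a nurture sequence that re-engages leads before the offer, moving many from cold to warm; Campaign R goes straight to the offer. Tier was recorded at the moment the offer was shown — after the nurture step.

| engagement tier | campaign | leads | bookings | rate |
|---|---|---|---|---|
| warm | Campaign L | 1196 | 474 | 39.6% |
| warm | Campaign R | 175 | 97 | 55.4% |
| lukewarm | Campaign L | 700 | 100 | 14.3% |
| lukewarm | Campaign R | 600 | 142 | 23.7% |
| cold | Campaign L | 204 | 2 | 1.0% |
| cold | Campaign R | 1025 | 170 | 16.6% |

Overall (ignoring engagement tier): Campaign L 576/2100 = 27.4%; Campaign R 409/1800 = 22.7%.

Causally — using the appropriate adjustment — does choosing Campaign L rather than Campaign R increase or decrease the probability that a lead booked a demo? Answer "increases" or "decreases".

Because the campaign influences engagement tier, engagement tier is a post-treatment mediator, not a confounder. Stratifying on it would bias the estimate; the causal effect is the crude pooled difference.
Pooled: Campaign L 27.4% vs Campaign R 22.7%; Campaign L is higher overall.

increases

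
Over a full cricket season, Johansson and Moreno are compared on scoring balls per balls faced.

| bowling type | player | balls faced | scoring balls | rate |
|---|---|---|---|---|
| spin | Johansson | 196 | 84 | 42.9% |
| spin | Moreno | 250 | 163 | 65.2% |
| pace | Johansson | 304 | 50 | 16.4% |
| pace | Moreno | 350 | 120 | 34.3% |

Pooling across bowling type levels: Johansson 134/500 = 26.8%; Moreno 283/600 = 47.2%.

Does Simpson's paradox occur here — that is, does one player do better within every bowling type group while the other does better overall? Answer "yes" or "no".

Within each bowling type level (spin 42.9% vs 65.2%; pace 16.4% vs 34.3%), Moreno has the higher rate every time. Pooled: 26.8% vs 47.2% — Moreno has the higher rate overall. They agree.

no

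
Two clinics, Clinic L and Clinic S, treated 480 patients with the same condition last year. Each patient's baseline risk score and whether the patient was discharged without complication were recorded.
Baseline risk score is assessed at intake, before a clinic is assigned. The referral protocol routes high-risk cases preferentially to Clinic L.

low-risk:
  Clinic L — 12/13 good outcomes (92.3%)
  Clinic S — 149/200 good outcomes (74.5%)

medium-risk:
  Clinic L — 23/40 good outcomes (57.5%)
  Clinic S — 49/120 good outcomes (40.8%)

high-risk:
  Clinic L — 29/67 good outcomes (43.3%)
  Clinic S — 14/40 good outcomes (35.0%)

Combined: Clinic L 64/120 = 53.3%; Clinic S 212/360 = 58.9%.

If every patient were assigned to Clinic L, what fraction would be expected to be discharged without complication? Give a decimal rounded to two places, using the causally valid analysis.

0.70

Baseline risk score differs across clinics for reasons unrelated to any effect of the clinic itself, and it separately predicts the outcome — a classic confounder. We must compare within baseline risk score levels.
Standardising Clinic L to the population baseline risk score mix: 0.444·12/13 + 0.333·23/40 + 0.223·29/67 = 0.698.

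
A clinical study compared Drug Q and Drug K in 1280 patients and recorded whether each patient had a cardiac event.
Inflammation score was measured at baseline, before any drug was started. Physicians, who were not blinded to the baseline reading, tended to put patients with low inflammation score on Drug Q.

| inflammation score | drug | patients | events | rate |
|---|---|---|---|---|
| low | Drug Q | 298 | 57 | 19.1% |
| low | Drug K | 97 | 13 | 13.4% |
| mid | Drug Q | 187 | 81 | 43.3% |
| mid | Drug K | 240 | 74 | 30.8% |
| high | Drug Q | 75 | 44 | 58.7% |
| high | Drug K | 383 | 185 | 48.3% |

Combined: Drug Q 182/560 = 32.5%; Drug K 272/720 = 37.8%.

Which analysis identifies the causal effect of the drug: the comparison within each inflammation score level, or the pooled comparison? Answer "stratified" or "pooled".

stratified

The inflammation score-specific comparison favours Drug K throughout, but the pooled figures favour Drug Q. The question is whether to condition on inflammation score.
Inflammation score is set before the drug has any effect — it is not caused by the drug — and it independently drives the outcome. That makes it a confounder, so the causal comparison is within inflammation score levels.
Within each level — low: 19.1% vs 13.4%; mid: 43.3% vs 30.8%; high: 58.7% vs 48.3% — Drug K is lower every time.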